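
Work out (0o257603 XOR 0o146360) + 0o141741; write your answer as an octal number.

First 0o257603 XOR 0o146360 = 0o311563.
Add column by column in base 8, right to left:
  3+1 = 4
  6+4 = 2 carry 1
  5+7+1 = 5 carry 1
  1+1+1 = 3
  1+4 = 5
  3+1 = 4

0o453524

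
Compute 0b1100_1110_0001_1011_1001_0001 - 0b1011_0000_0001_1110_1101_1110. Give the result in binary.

Subtract column by column in base 2:
  1-0 → 1
  0-1 → 1 (borrow)
  0-1-1 → 0 (borrow)
  0-1-1 → 0 (borrow)
  1-1-1 → 1 (borrow)
  0-0-1 → 1 (borrow)
  0-1-1 → 0 (borrow)
  1-1-1 → 1 (borrow)
  1-0-1 → 0
  1-1 → 0
  0-1 → 1 (borrow)
  1-1-1 → 1 (borrow)
  1-1-1 → 1 (borrow)
  0-0-1 → 1 (borrow)
  0-0-1 → 1 (borrow)
  0-0-1 → 1 (borrow)
  0-0-1 → 1 (borrow)
  1-0-1 → 0
  1-0 → 1
  1-0 → 1
  0-1 → 1 (borrow)
  0-1-1 → 0 (borrow)
  1-0-1 → 0
  1-1 → 0

0b111011111110010110011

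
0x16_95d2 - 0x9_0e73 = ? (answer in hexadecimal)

0xd875f

Subtract column by column in base 16:
  2-3 → f (borrow)
  d-7-1 → 5
  5-e → 7 (borrow)
  9-0-1 → 8
  6-9 → d (borrow)
  1-0-1 → 0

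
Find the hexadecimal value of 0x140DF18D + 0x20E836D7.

Add column by column in base 16, right to left:
  D+7 = 4 carry 1
  8+D+1 = 6 carry 1
  1+6+1 = 8
  F+3 = 2 carry 1
  D+8+1 = 6 carry 1
  0+E+1 = F
  4+0 = 4
  1+2 = 3

0x34F62864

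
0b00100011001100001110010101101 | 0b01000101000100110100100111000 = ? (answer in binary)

0b01100111001100111110110111101

OR bit by bit (1 where either bit is 1):
  00100011001100001110010101101
| 01000101000100110100100111000
= 01100111001100111110110111101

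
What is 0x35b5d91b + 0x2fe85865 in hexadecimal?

0x659e3180

Add column by column in base 16, right to left:
  b+5 = 0 carry 1
  1+6+1 = 8
  9+8 = 1 carry 1
  d+5+1 = 3 carry 1
  5+8+1 = e
  b+e = 9 carry 1
  5+f+1 = 5 carry 1
  3+2+1 = 6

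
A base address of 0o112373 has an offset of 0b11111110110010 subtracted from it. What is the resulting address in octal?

0b11111110110010 = 0o37662 in octal.
Subtract column by column in base 8:
  3-2 → 1
  7-6 → 1
  3-6 → 5 (borrow)
  2-7-1 → 2 (borrow)
  1-3-1 → 5 (borrow)
  1-0-1 → 0

0o52511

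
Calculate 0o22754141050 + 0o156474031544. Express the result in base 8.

Add column by column in base 8, right to left:
  0+4 = 4
  5+4 = 1 carry 1
  0+5+1 = 6
  1+1 = 2
  4+3 = 7
  1+0 = 1
  4+4 = 0 carry 1
  5+7+1 = 5 carry 1
  7+4+1 = 4 carry 1
  2+6+1 = 1 carry 1
  2+5+1 = 0 carry 1
  0+1+1 = 2

0o201450172614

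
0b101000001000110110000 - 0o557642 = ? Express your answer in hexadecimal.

0x11320E

0b101000001000110110000 = 0x1411B0 in hexadecimal.
0o557642 = 0x2DFA2 in hexadecimal.
Subtract column by column in base 16:
  0-2 → E (borrow)
  B-A-1 → 0
  1-F → 2 (borrow)
  1-D-1 → 3 (borrow)
  4-2-1 → 1
  1-0 → 1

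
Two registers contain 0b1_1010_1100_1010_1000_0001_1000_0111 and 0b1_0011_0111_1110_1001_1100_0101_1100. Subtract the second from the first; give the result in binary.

Subtract column by column in base 2:
  1-0 → 1
  1-0 → 1
  1-1 → 0
  0-1 → 1 (borrow)
  0-1-1 → 0 (borrow)
  0-0-1 → 1 (borrow)
  0-1-1 → 0 (borrow)
  1-0-1 → 0
  1-0 → 1
  0-0 → 0
  0-1 → 1 (borrow)
  0-1-1 → 0 (borrow)
  0-1-1 → 0 (borrow)
  0-0-1 → 1 (borrow)
  0-0-1 → 1 (borrow)
  1-1-1 → 1 (borrow)
  0-0-1 → 1 (borrow)
  1-1-1 → 1 (borrow)
  0-1-1 → 0 (borrow)
  1-1-1 → 1 (borrow)
  0-1-1 → 0 (borrow)
  0-1-1 → 0 (borrow)
  1-1-1 → 1 (borrow)
  1-0-1 → 0
  0-1 → 1 (borrow)
  1-1-1 → 1 (borrow)
  0-0-1 → 1 (borrow)
  1-0-1 → 0
  1-1 → 0

0b111010010111110010100101011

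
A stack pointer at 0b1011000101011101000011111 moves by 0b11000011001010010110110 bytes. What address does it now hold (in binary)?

Add column by column in base 2, right to left:
  1+0 = 1
  1+1 = 0 carry 1
  1+1+1 = 1 carry 1
  1+0+1 = 0 carry 1
  1+1+1 = 1 carry 1
  0+1+1 = 0 carry 1
  0+0+1 = 1
  0+1 = 1
  0+0 = 0
  1+0 = 1
  0+1 = 1
  1+0 = 1
  1+1 = 0 carry 1
  1+0+1 = 0 carry 1
  0+0+1 = 1
  1+1 = 0 carry 1
  0+1+1 = 0 carry 1
  1+0+1 = 0 carry 1
  0+0+1 = 1
  0+0 = 0
  0+0 = 0
  1+1 = 0 carry 1
  1+1+1 = 1 carry 1
  0+0+1 = 1
  1+0 = 1

0b1110001000100111011010101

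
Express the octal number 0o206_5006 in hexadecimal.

0x86a06

Each octal digit is 3 bits: 2=010 0=000 6=110 5=101 0=000 0=000 6=110.
Group the bits into nibbles: 1000 0110 1010 0000 0110 → 86a06.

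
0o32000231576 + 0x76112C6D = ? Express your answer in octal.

0o50604457753

0x76112C6D = 0o16604226155 in octal.
Add column by column in base 8, right to left:
  6+5 = 3 carry 1
  7+5+1 = 5 carry 1
  5+1+1 = 7
  1+6 = 7
  3+2 = 5
  2+2 = 4
  0+4 = 4
  0+0 = 0
  0+6 = 6
  2+6 = 0 carry 1
  3+1+1 = 5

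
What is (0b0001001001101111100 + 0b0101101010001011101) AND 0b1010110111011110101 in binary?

0b10110011011010001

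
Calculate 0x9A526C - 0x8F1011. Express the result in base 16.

0xB425B

Subtract column by column in base 16:
  C-1 → B
  6-1 → 5
  2-0 → 2
  5-1 → 4
  A-F → B (borrow)
  9-8-1 → 0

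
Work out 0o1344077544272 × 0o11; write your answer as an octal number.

Multiply each base-8 digit by 9, carrying:
  2×9 = 18 → write 2 carry 2
  7×9+2 = 65 → write 1 carry 8
  2×9+8 = 26 → write 2 carry 3
  4×9+3 = 39 → write 7 carry 4
  4×9+4 = 40 → write 0 carry 5
  5×9+5 = 50 → write 2 carry 6
  7×9+6 = 69 → write 5 carry 8
  7×9+8 = 71 → write 7 carry 8
  0×9+8 = 8 → write 0 carry 1
  4×9+1 = 37 → write 5 carry 4
  4×9+4 = 40 → write 0 carry 5
  3×9+5 = 32 → write 0 carry 4
  1×9+4 = 13 → write 5 carry 1
  remaining carry: 1

0o15005075207212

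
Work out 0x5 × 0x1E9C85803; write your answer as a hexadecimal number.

0x990E9B80F

Multiply each base-16 digit by 5, carrying:
  3×5 = 15 → write F
  0×5 = 0 → write 0
  8×5 = 40 → write 8 carry 2
  5×5+2 = 27 → write B carry 1
  8×5+1 = 41 → write 9 carry 2
  C×5+2 = 62 → write E carry 3
  9×5+3 = 48 → write 0 carry 3
  E×5+3 = 73 → write 9 carry 4
  1×5+4 = 9 → write 9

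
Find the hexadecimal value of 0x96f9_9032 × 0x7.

Multiply each base-16 digit by 7, carrying:
  2×7 = 14 → write e
  3×7 = 21 → write 5 carry 1
  0×7+1 = 1 → write 1
  9×7 = 63 → write f carry 3
  9×7+3 = 66 → write 2 carry 4
  f×7+4 = 109 → write d carry 6
  6×7+6 = 48 → write 0 carry 3
  9×7+3 = 66 → write 2 carry 4
  remaining carry: 4

0x420d2f15e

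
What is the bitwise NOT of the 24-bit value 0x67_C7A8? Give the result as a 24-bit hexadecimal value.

0x983857

Each hex digit d becomes F−d:
  6→9, 7→8, C→3, 7→8, A→5, 8→7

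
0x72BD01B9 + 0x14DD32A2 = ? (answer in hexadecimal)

Add column by column in base 16, right to left:
  9+2 = B
  B+A = 5 carry 1
  1+2+1 = 4
  0+3 = 3
  D+D = A carry 1
  B+D+1 = 9 carry 1
  2+4+1 = 7
  7+1 = 8

0x879A345B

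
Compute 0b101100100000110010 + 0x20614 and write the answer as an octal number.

0b101100100000110010 = 0o544062 in octal.
0x20614 = 0o403024 in octal.
Add column by column in base 8, right to left:
  2+4 = 6
  6+2 = 0 carry 1
  0+0+1 = 1
  4+3 = 7
  4+0 = 4
  5+4 = 1 carry 1
  final carry 1

0o1147106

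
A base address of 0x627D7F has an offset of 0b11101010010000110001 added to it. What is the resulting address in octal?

0x627D7F = 0o30476577 in octal.
0b11101010010000110001 = 0o3522061 in octal.
Add column by column in base 8, right to left:
  7+1 = 0 carry 1
  7+6+1 = 6 carry 1
  5+0+1 = 6
  6+2 = 0 carry 1
  7+2+1 = 2 carry 1
  4+5+1 = 2 carry 1
  0+3+1 = 4
  3+0 = 3

0o34220660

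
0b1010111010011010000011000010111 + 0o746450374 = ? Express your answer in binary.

0o746450374 = 0b111100110100101000011111100 in binary.
Add column by column in base 2, right to left:
  1+0 = 1
  1+0 = 1
  1+1 = 0 carry 1
  0+1+1 = 0 carry 1
  1+1+1 = 1 carry 1
  0+1+1 = 0 carry 1
  0+1+1 = 0 carry 1
  0+1+1 = 0 carry 1
  0+0+1 = 1
  1+0 = 1
  1+0 = 1
  0+0 = 0
  0+1 = 1
  0+0 = 0
  0+1 = 1
  0+0 = 0
  1+0 = 1
  0+1 = 1
  1+0 = 1
  1+1 = 0 carry 1
  0+1+1 = 0 carry 1
  0+0+1 = 1
  1+0 = 1
  0+1 = 1
  1+1 = 0 carry 1
  1+1+1 = 1 carry 1
  1+1+1 = 1 carry 1
  0+0+1 = 1
  1+0 = 1
  0+0 = 0
  1+0 = 1

0b1011110111001110101011100010011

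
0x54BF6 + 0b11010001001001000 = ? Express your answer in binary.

0b1101110111000111110

0x54BF6 = 0b1010100101111110110 in binary.
Add column by column in base 2, right to left:
  0+0 = 0
  1+0 = 1
  1+0 = 1
  0+1 = 1
  1+0 = 1
  1+0 = 1
  1+1 = 0 carry 1
  1+0+1 = 0 carry 1
  1+0+1 = 0 carry 1
  1+1+1 = 1 carry 1
  0+0+1 = 1
  1+0 = 1
  0+0 = 0
  0+1 = 1
  1+0 = 1
  0+1 = 1
  1+1 = 0 carry 1
  0+0+1 = 1
  1+0 = 1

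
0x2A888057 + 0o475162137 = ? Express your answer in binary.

0x2A888057 = 0b101010100010001000000001010111 in binary.
0o475162137 = 0b100111101001110010001011111 in binary.
Add column by column in base 2, right to left:
  1+1 = 0 carry 1
  1+1+1 = 1 carry 1
  1+1+1 = 1 carry 1
  0+1+1 = 0 carry 1
  1+1+1 = 1 carry 1
  0+0+1 = 1
  1+1 = 0 carry 1
  0+0+1 = 1
  0+0 = 0
  0+0 = 0
  0+1 = 1
  0+0 = 0
  0+0 = 0
  0+1 = 1
  0+1 = 1
  1+1 = 0 carry 1
  0+0+1 = 1
  0+0 = 0
  0+1 = 1
  1+0 = 1
  0+1 = 1
  0+1 = 1
  0+1 = 1
  1+1 = 0 carry 1
  0+0+1 = 1
  1+0 = 1
  0+1 = 1
  1+0 = 1
  0+0 = 0
  1+0 = 1

0b101111011111010110010010110110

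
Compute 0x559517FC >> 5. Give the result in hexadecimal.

0x2ACA8BF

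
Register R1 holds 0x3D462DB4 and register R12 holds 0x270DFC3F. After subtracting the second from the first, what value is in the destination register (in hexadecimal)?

0x16383175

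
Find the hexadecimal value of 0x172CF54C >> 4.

0x172CF54

Shifting right by 4 bits = 1 hex digit: drop the last 1.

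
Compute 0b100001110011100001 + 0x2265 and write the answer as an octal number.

0o437506

0b100001110011100001 = 0o416341 in octal.
0x2265 = 0o21145 in octal.
Add column by column in base 8, right to left:
  1+5 = 6
  4+4 = 0 carry 1
  3+1+1 = 5
  6+1 = 7
  1+2 = 3
  4+0 = 4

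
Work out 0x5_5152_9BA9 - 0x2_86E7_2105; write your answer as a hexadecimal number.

Subtract column by column in base 16:
  9-5 → 4
  A-0 → A
  B-1 → A
  9-2 → 7
  2-7 → B (borrow)
  5-E-1 → 6 (borrow)
  1-6-1 → A (borrow)
  5-8-1 → C (borrow)
  5-2-1 → 2

0x2CA6B7AA4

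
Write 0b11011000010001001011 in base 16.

Group the bits into nibbles: 1101 1000 0100 0100 1011 → d844b.

0xd844b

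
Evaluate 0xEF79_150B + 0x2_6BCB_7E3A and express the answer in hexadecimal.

0x35B449345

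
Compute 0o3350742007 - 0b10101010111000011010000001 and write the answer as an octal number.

0b10101010111000011010000001 = 0o252703201 in octal.
Subtract column by column in base 8:
  7-1 → 6
  0-0 → 0
  0-2 → 6 (borrow)
  2-3-1 → 6 (borrow)
  4-0-1 → 3
  7-7 → 0
  0-2 → 6 (borrow)
  5-5-1 → 7 (borrow)
  3-2-1 → 0
  3-0 → 3

0o3076036606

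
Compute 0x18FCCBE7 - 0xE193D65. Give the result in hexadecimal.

Subtract column by column in base 16:
  7-5 → 2
  E-6 → 8
  B-D → E (borrow)
  C-3-1 → 8
  C-9 → 3
  F-1 → E
  8-E → A (borrow)
  1-0-1 → 0

0xAE38E82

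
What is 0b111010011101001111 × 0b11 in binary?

0b10101111010111101101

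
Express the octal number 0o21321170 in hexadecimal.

Each octal digit is 3 bits: 2=010 1=001 3=011 2=010 1=001 1=001 7=111 0=000.
Group the bits into nibbles: 0100 0101 1010 0010 0111 1000 → 45A278.

0x45A278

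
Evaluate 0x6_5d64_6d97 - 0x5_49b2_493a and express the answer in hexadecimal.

0x113b2245d

Subtract column by column in base 16:
  7-a → d (borrow)
  9-3-1 → 5
  d-9 → 4
  6-4 → 2
  4-2 → 2
  6-b → b (borrow)
  d-9-1 → 3
  5-4 → 1
  6-5 → 1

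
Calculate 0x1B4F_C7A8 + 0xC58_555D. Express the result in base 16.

0x27A81D05

Add column by column in base 16, right to left:
  8+D = 5 carry 1
  A+5+1 = 0 carry 1
  7+5+1 = D
  C+5 = 1 carry 1
  F+8+1 = 8 carry 1
  4+5+1 = A
  B+C = 7 carry 1
  1+0+1 = 2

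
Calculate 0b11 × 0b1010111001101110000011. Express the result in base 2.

0b100000101101001010001001

Multiply each base-2 digit by 3, carrying:
  1×3 = 3 → write 1 carry 1
  1×3+1 = 4 → write 0 carry 2
  0×3+2 = 2 → write 0 carry 1
  0×3+1 = 1 → write 1
  0×3 = 0 → write 0
  0×3 = 0 → write 0
  0×3 = 0 → write 0
  1×3 = 3 → write 1 carry 1
  1×3+1 = 4 → write 0 carry 2
  1×3+2 = 5 → write 1 carry 2
  0×3+2 = 2 → write 0 carry 1
  1×3+1 = 4 → write 0 carry 2
  1×3+2 = 5 → write 1 carry 2
  0×3+2 = 2 → write 0 carry 1
  0×3+1 = 1 → write 1
  1×3 = 3 → write 1 carry 1
  1×3+1 = 4 → write 0 carry 2
  1×3+2 = 5 → write 1 carry 2
  0×3+2 = 2 → write 0 carry 1
  1×3+1 = 4 → write 0 carry 2
  0×3+2 = 2 → write 0 carry 1
  1×3+1 = 4 → write 0 carry 2
  remaining carry: 10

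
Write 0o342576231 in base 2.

Each octal digit is 3 bits: 3=011 4=100 2=010 5=101 7=111 6=110 2=010 3=011 1=001.

0b11100010101111110010011001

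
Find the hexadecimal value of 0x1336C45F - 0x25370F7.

0x10E35368

Subtract column by column in base 16:
  F-7 → 8
  5-F → 6 (borrow)
  4-0-1 → 3
  C-7 → 5
  6-3 → 3
  3-5 → E (borrow)
  3-2-1 → 0
  1-0 → 1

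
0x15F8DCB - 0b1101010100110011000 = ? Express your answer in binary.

0b1010110001110010000110011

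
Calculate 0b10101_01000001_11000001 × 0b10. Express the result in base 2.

Multiply each base-2 digit by 2, carrying:
  1×2 = 2 → write 0 carry 1
  0×2+1 = 1 → write 1
  0×2 = 0 → write 0
  0×2 = 0 → write 0
  0×2 = 0 → write 0
  0×2 = 0 → write 0
  1×2 = 2 → write 0 carry 1
  1×2+1 = 3 → write 1 carry 1
  1×2+1 = 3 → write 1 carry 1
  0×2+1 = 1 → write 1
  0×2 = 0 → write 0
  0×2 = 0 → write 0
  0×2 = 0 → write 0
  0×2 = 0 → write 0
  1×2 = 2 → write 0 carry 1
  0×2+1 = 1 → write 1
  1×2 = 2 → write 0 carry 1
  0×2+1 = 1 → write 1
  1×2 = 2 → write 0 carry 1
  0×2+1 = 1 → write 1
  1×2 = 2 → write 0 carry 1
  remaining carry: 1

0b1010101000001110000010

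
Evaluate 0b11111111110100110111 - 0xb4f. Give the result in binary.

0xb4f = 0b101101001111 in binary.
Subtract column by column in base 2:
  1-1 → 0
  1-1 → 0
  1-1 → 0
  0-1 → 1 (borrow)
  1-0-1 → 0
  1-0 → 1
  0-1 → 1 (borrow)
  0-0-1 → 1 (borrow)
  1-1-1 → 1 (borrow)
  0-1-1 → 0 (borrow)
  1-0-1 → 0
  1-1 → 0
  1-0 → 1
  1-0 → 1
  1-0 → 1
  1-0 → 1
  1-0 → 1
  1-0 → 1
  1-0 → 1
  1-0 → 1

0b11111111000111101000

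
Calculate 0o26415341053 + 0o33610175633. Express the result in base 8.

Add column by column in base 8, right to left:
  3+3 = 6
  5+3 = 0 carry 1
  0+6+1 = 7
  1+5 = 6
  4+7 = 3 carry 1
  3+1+1 = 5
  5+0 = 5
  1+1 = 2
  4+6 = 2 carry 1
  6+3+1 = 2 carry 1
  2+3+1 = 6

0o62225536706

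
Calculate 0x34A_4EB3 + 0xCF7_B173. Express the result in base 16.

Add column by column in base 16, right to left:
  3+3 = 6
  B+7 = 2 carry 1
  E+1+1 = 0 carry 1
  4+B+1 = 0 carry 1
  A+7+1 = 2 carry 1
  4+F+1 = 4 carry 1
  3+C+1 = 0 carry 1
  final carry 1

0x10420026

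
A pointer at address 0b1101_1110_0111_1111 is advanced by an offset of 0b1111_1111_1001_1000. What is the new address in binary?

Add column by column in base 2, right to left:
  1+0 = 1
  1+0 = 1
  1+0 = 1
  1+1 = 0 carry 1
  1+1+1 = 1 carry 1
  1+0+1 = 0 carry 1
  1+0+1 = 0 carry 1
  0+1+1 = 0 carry 1
  0+1+1 = 0 carry 1
  1+1+1 = 1 carry 1
  1+1+1 = 1 carry 1
  1+1+1 = 1 carry 1
  1+1+1 = 1 carry 1
  0+1+1 = 0 carry 1
  1+1+1 = 1 carry 1
  1+1+1 = 1 carry 1
  final carry 1

0b11101111000010111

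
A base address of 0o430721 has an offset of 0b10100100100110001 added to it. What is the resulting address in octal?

0b10100100100110001 = 0o244461 in octal.
Add column by column in base 8, right to left:
  1+1 = 2
  2+6 = 0 carry 1
  7+4+1 = 4 carry 1
  0+4+1 = 5
  3+4 = 7
  4+2 = 6

0o675402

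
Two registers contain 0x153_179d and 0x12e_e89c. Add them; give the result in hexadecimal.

Add column by column in base 16, right to left:
  d+c = 9 carry 1
  9+9+1 = 3 carry 1
  7+8+1 = 0 carry 1
  1+e+1 = 0 carry 1
  3+e+1 = 2 carry 1
  5+2+1 = 8
  1+1 = 2

0x2820039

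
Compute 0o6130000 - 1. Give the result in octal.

0o6127777

The trailing 4 digits are 0, so subtracting 1 borrows through: they become 7 and the next digit up decrements.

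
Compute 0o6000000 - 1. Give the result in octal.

0o5777777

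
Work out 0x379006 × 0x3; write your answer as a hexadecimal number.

0xA6B012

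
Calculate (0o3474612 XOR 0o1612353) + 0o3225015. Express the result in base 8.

0o5513556

First 0o3474612 XOR 0o1612353 = 0o2266541.
Add column by column in base 8, right to left:
  1+5 = 6
  4+1 = 5
  5+0 = 5
  6+5 = 3 carry 1
  6+2+1 = 1 carry 1
  2+2+1 = 5
  2+3 = 5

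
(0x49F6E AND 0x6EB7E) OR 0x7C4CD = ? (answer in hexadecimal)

0x7CFEF

0x49F6E AND 0x6EB7E = 0x48B6E.
Then OR with 0x7C4CD.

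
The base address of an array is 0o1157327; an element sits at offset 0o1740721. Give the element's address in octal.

0o3120250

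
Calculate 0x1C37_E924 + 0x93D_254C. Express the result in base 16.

0x25750E70

Add column by column in base 16, right to left:
  4+C = 0 carry 1
  2+4+1 = 7
  9+5 = E
  E+2 = 0 carry 1
  7+D+1 = 5 carry 1
  3+3+1 = 7
  C+9 = 5 carry 1
  1+0+1 = 2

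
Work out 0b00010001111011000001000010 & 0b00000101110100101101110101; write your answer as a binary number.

0b00000001110000000001000000

AND bit by bit (1 only where both bits are 1):
  00010001111011000001000010
& 00000101110100101101110101
= 00000001110000000001000000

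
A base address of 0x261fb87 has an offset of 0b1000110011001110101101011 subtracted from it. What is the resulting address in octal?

0o122057034

0x261fb87 = 0o230375607 in octal.
0b1000110011001110101101011 = 0o106316553 in octal.
Subtract column by column in base 8:
  7-3 → 4
  0-5 → 3 (borrow)
  6-5-1 → 0
  5-6 → 7 (borrow)
  7-1-1 → 5
  3-3 → 0
  0-6 → 2 (borrow)
  3-0-1 → 2
  2-1 → 1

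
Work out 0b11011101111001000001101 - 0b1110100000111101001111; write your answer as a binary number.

Subtract column by column in base 2:
  1-1 → 0
  0-1 → 1 (borrow)
  1-1-1 → 1 (borrow)
  1-1-1 → 1 (borrow)
  0-0-1 → 1 (borrow)
  0-0-1 → 1 (borrow)
  0-1-1 → 0 (borrow)
  0-0-1 → 1 (borrow)
  0-1-1 → 0 (borrow)
  1-1-1 → 1 (borrow)
  0-1-1 → 0 (borrow)
  0-1-1 → 0 (borrow)
  1-0-1 → 0
  1-0 → 1
  1-0 → 1
  1-0 → 1
  0-0 → 0
  1-1 → 0
  1-0 → 1
  1-1 → 0
  0-1 → 1 (borrow)
  1-1-1 → 1 (borrow)
  1-0-1 → 0

0b1101001110001010111110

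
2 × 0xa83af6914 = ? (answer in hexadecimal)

Multiply each base-16 digit by 2, carrying:
  4×2 = 8 → write 8
  1×2 = 2 → write 2
  9×2 = 18 → write 2 carry 1
  6×2+1 = 13 → write d
  f×2 = 30 → write e carry 1
  a×2+1 = 21 → write 5 carry 1
  3×2+1 = 7 → write 7
  8×2 = 16 → write 0 carry 1
  a×2+1 = 21 → write 5 carry 1
  remaining carry: 1

0x15075ed228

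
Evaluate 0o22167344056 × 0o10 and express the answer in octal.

Multiply each base-8 digit by 8, carrying:
  6×8 = 48 → write 0 carry 6
  5×8+6 = 46 → write 6 carry 5
  0×8+5 = 5 → write 5
  4×8 = 32 → write 0 carry 4
  4×8+4 = 36 → write 4 carry 4
  3×8+4 = 28 → write 4 carry 3
  7×8+3 = 59 → write 3 carry 7
  6×8+7 = 55 → write 7 carry 6
  1×8+6 = 14 → write 6 carry 1
  2×8+1 = 17 → write 1 carry 2
  2×8+2 = 18 → write 2 carry 2
  remaining carry: 2

0o221673440560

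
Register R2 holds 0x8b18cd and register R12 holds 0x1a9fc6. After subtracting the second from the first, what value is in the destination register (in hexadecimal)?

0x707907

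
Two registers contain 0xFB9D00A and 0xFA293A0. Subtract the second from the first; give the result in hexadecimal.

0x173C6A

Subtract column by column in base 16:
  A-0 → A
  0-A → 6 (borrow)
  0-3-1 → C (borrow)
  D-9-1 → 3
  9-2 → 7
  B-A → 1
  F-F → 0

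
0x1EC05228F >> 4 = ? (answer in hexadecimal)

0x1EC05228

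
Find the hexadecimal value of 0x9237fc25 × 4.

Multiply each base-16 digit by 4, carrying:
  5×4 = 20 → write 4 carry 1
  2×4+1 = 9 → write 9
  c×4 = 48 → write 0 carry 3
  f×4+3 = 63 → write f carry 3
  7×4+3 = 31 → write f carry 1
  3×4+1 = 13 → write d
  2×4 = 8 → write 8
  9×4 = 36 → write 4 carry 2
  remaining carry: 2

0x248dff094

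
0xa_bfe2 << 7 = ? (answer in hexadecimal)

0x55ff100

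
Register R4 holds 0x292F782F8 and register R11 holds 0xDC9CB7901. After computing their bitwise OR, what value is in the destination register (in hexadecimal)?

OR each hex digit independently (no carries):
  2|D=F, 9|C=D, 2|9=B, F|C=F, 7|B=F, 8|7=F, 2|9=B, F|0=F, 8|1=9

0xFDBFFFBF9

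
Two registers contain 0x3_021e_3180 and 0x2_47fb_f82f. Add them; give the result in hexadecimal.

Add column by column in base 16, right to left:
  0+f = f
  8+2 = a
  1+8 = 9
  3+f = 2 carry 1
  e+b+1 = a carry 1
  1+f+1 = 1 carry 1
  2+7+1 = a
  0+4 = 4
  3+2 = 5

0x54a1a29af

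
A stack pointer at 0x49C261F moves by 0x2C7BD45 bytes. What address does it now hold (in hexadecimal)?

Add column by column in base 16, right to left:
  F+5 = 4 carry 1
  1+4+1 = 6
  6+D = 3 carry 1
  2+B+1 = E
  C+7 = 3 carry 1
  9+C+1 = 6 carry 1
  4+2+1 = 7

0x763E364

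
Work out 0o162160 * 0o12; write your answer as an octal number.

0o2166140

Multiply each base-8 digit by 10, carrying:
  0×10 = 0 → write 0
  6×10 = 60 → write 4 carry 7
  1×10+7 = 17 → write 1 carry 2
  2×10+2 = 22 → write 6 carry 2
  6×10+2 = 62 → write 6 carry 7
  1×10+7 = 17 → write 1 carry 2
  remaining carry: 2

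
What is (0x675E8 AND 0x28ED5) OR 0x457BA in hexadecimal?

0x657FA

0x675E8 AND 0x28ED5 = 0x204C0.
Then OR with 0x457BA.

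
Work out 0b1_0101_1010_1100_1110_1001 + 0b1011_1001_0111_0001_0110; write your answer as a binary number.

Add column by column in base 2, right to left:
  1+0 = 1
  0+1 = 1
  0+1 = 1
  1+0 = 1
  0+1 = 1
  1+0 = 1
  1+0 = 1
  1+0 = 1
  0+1 = 1
  0+1 = 1
  1+1 = 0 carry 1
  1+0+1 = 0 carry 1
  0+1+1 = 0 carry 1
  1+0+1 = 0 carry 1
  0+0+1 = 1
  1+1 = 0 carry 1
  1+1+1 = 1 carry 1
  0+1+1 = 0 carry 1
  1+0+1 = 0 carry 1
  0+1+1 = 0 carry 1
  1+0+1 = 0 carry 1
  final carry 1

0b1000010100001111111111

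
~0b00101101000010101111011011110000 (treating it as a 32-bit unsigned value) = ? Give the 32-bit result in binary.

Invert each bit: 00101101000010101111011011110000 → 11010010111101010000100100001111.

0b11010010111101010000100100001111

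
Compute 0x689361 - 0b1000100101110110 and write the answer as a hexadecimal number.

0b1000100101110110 = 0x8976 in hexadecimal.
Subtract column by column in base 16:
  1-6 → B (borrow)
  6-7-1 → E (borrow)
  3-9-1 → 9 (borrow)
  9-8-1 → 0
  8-0 → 8
  6-0 → 6

0x6809EB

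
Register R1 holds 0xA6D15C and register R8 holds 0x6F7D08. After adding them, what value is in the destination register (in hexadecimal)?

Add column by column in base 16, right to left:
  C+8 = 4 carry 1
  5+0+1 = 6
  1+D = E
  D+7 = 4 carry 1
  6+F+1 = 6 carry 1
  A+6+1 = 1 carry 1
  final carry 1

0x1164E64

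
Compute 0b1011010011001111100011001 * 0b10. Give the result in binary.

Multiply each base-2 digit by 2, carrying:
  1×2 = 2 → write 0 carry 1
  0×2+1 = 1 → write 1
  0×2 = 0 → write 0
  1×2 = 2 → write 0 carry 1
  1×2+1 = 3 → write 1 carry 1
  0×2+1 = 1 → write 1
  0×2 = 0 → write 0
  0×2 = 0 → write 0
  1×2 = 2 → write 0 carry 1
  1×2+1 = 3 → write 1 carry 1
  1×2+1 = 3 → write 1 carry 1
  1×2+1 = 3 → write 1 carry 1
  1×2+1 = 3 → write 1 carry 1
  0×2+1 = 1 → write 1
  0×2 = 0 → write 0
  1×2 = 2 → write 0 carry 1
  1×2+1 = 3 → write 1 carry 1
  0×2+1 = 1 → write 1
  0×2 = 0 → write 0
  1×2 = 2 → write 0 carry 1
  0×2+1 = 1 → write 1
  1×2 = 2 → write 0 carry 1
  1×2+1 = 3 → write 1 carry 1
  0×2+1 = 1 → write 1
  1×2 = 2 → write 0 carry 1
  remaining carry: 1

0b10110100110011111000110010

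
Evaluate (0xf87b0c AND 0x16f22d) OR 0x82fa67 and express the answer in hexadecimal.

0x92fa6f

0xf87b0c AND 0x16f22d = 0x10720c.
Then OR with 0x82fa67.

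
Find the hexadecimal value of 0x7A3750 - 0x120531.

0x68321F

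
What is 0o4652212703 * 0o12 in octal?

0o60246554636

Multiply each base-8 digit by 10, carrying:
  3×10 = 30 → write 6 carry 3
  0×10+3 = 3 → write 3
  7×10 = 70 → write 6 carry 8
  2×10+8 = 28 → write 4 carry 3
  1×10+3 = 13 → write 5 carry 1
  2×10+1 = 21 → write 5 carry 2
  2×10+2 = 22 → write 6 carry 2
  5×10+2 = 52 → write 4 carry 6
  6×10+6 = 66 → write 2 carry 8
  4×10+8 = 48 → write 0 carry 6
  remaining carry: 6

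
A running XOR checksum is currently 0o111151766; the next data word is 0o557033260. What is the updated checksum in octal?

0o446162506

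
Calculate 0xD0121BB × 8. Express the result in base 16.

Multiply each base-16 digit by 8, carrying:
  B×8 = 88 → write 8 carry 5
  B×8+5 = 93 → write D carry 5
  1×8+5 = 13 → write D
  2×8 = 16 → write 0 carry 1
  1×8+1 = 9 → write 9
  0×8 = 0 → write 0
  D×8 = 104 → write 8 carry 6
  remaining carry: 6

0x68090DD8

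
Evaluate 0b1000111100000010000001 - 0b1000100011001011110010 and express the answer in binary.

0b11000110110001111

Subtract column by column in base 2:
  1-0 → 1
  0-1 → 1 (borrow)
  0-0-1 → 1 (borrow)
  0-0-1 → 1 (borrow)
  0-1-1 → 0 (borrow)
  0-1-1 → 0 (borrow)
  0-1-1 → 0 (borrow)
  1-1-1 → 1 (borrow)
  0-0-1 → 1 (borrow)
  0-1-1 → 0 (borrow)
  0-0-1 → 1 (borrow)
  0-0-1 → 1 (borrow)
  0-1-1 → 0 (borrow)
  0-1-1 → 0 (borrow)
  1-0-1 → 0
  1-0 → 1
  1-0 → 1
  1-1 → 0
  0-0 → 0
  0-0 → 0
  0-0 → 0
  1-1 → 0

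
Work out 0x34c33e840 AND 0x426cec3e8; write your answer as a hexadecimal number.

0x00402c040

AND each hex digit independently (no carries):
  3&4=0, 4&2=0, c&6=4, 3&c=0, 3&e=2, e&c=c, 8&3=0, 4&e=4, 0&8=0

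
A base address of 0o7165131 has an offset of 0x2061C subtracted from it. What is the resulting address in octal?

0o6562075

0x2061C = 0o403034 in octal.
Subtract column by column in base 8:
  1-4 → 5 (borrow)
  3-3-1 → 7 (borrow)
  1-0-1 → 0
  5-3 → 2
  6-0 → 6
  1-4 → 5 (borrow)
  7-0-1 → 6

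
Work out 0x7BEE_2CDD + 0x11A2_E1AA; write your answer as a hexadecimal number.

Add column by column in base 16, right to left:
  D+A = 7 carry 1
  D+A+1 = 8 carry 1
  C+1+1 = E
  2+E = 0 carry 1
  E+2+1 = 1 carry 1
  E+A+1 = 9 carry 1
  B+1+1 = D
  7+1 = 8

0x8D910E87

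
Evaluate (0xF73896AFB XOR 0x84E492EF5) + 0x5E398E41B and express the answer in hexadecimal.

0xD21592829

First 0xF73896AFB XOR 0x84E492EF5 = 0x73DC0440E.
Add column by column in base 16, right to left:
  E+B = 9 carry 1
  0+1+1 = 2
  4+4 = 8
  4+E = 2 carry 1
  0+8+1 = 9
  C+9 = 5 carry 1
  D+3+1 = 1 carry 1
  3+E+1 = 2 carry 1
  7+5+1 = D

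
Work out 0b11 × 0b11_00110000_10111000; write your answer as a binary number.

Multiply each base-2 digit by 3, carrying:
  0×3 = 0 → write 0
  0×3 = 0 → write 0
  0×3 = 0 → write 0
  1×3 = 3 → write 1 carry 1
  1×3+1 = 4 → write 0 carry 2
  1×3+2 = 5 → write 1 carry 2
  0×3+2 = 2 → write 0 carry 1
  1×3+1 = 4 → write 0 carry 2
  0×3+2 = 2 → write 0 carry 1
  0×3+1 = 1 → write 1
  0×3 = 0 → write 0
  0×3 = 0 → write 0
  1×3 = 3 → write 1 carry 1
  1×3+1 = 4 → write 0 carry 2
  0×3+2 = 2 → write 0 carry 1
  0×3+1 = 1 → write 1
  1×3 = 3 → write 1 carry 1
  1×3+1 = 4 → write 0 carry 2
  remaining carry: 10

0b10011001001000101000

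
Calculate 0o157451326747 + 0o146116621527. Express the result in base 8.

Add column by column in base 8, right to left:
  7+7 = 6 carry 1
  4+2+1 = 7
  7+5 = 4 carry 1
  6+1+1 = 0 carry 1
  2+2+1 = 5
  3+6 = 1 carry 1
  1+6+1 = 0 carry 1
  5+1+1 = 7
  4+1 = 5
  7+6 = 5 carry 1
  5+4+1 = 2 carry 1
  1+1+1 = 3

0o325570150476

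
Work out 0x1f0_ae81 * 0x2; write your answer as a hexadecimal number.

0x3e15d02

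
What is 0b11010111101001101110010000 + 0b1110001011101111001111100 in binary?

Add column by column in base 2, right to left:
  0+0 = 0
  0+0 = 0
  0+1 = 1
  0+1 = 1
  1+1 = 0 carry 1
  0+1+1 = 0 carry 1
  0+1+1 = 0 carry 1
  1+0+1 = 0 carry 1
  1+0+1 = 0 carry 1
  1+1+1 = 1 carry 1
  0+1+1 = 0 carry 1
  1+1+1 = 1 carry 1
  1+1+1 = 1 carry 1
  0+0+1 = 1
  0+1 = 1
  1+1 = 0 carry 1
  0+1+1 = 0 carry 1
  1+0+1 = 0 carry 1
  1+1+1 = 1 carry 1
  1+0+1 = 0 carry 1
  1+0+1 = 0 carry 1
  0+0+1 = 1
  1+1 = 0 carry 1
  0+1+1 = 0 carry 1
  1+1+1 = 1 carry 1
  1+0+1 = 0 carry 1
  final carry 1

0b101001001000111101000001100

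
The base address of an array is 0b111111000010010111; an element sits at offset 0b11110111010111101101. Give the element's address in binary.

Add column by column in base 2, right to left:
  1+1 = 0 carry 1
  1+0+1 = 0 carry 1
  1+1+1 = 1 carry 1
  0+1+1 = 0 carry 1
  1+0+1 = 0 carry 1
  0+1+1 = 0 carry 1
  0+1+1 = 0 carry 1
  1+1+1 = 1 carry 1
  0+1+1 = 0 carry 1
  0+0+1 = 1
  0+1 = 1
  0+0 = 0
  1+1 = 0 carry 1
  1+1+1 = 1 carry 1
  1+1+1 = 1 carry 1
  1+0+1 = 0 carry 1
  1+1+1 = 1 carry 1
  1+1+1 = 1 carry 1
  0+1+1 = 0 carry 1
  0+1+1 = 0 carry 1
  final carry 1

0b100110110011010000100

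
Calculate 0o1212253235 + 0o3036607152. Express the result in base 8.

0o4251062407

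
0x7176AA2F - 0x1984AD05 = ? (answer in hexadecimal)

Subtract column by column in base 16:
  F-5 → A
  2-0 → 2
  A-D → D (borrow)
  A-A-1 → F (borrow)
  6-4-1 → 1
  7-8 → F (borrow)
  1-9-1 → 7 (borrow)
  7-1-1 → 5

0x57F1FD2A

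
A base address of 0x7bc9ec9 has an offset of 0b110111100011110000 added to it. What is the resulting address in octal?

0x7bc9ec9 = 0o757117311 in octal.
0b110111100011110000 = 0o674360 in octal.
Add column by column in base 8, right to left:
  1+0 = 1
  1+6 = 7
  3+3 = 6
  7+4 = 3 carry 1
  1+7+1 = 1 carry 1
  1+6+1 = 0 carry 1
  7+0+1 = 0 carry 1
  5+0+1 = 6
  7+0 = 7

0o760013671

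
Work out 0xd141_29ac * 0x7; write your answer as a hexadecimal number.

Multiply each base-16 digit by 7, carrying:
  c×7 = 84 → write 4 carry 5
  a×7+5 = 75 → write b carry 4
  9×7+4 = 67 → write 3 carry 4
  2×7+4 = 18 → write 2 carry 1
  1×7+1 = 8 → write 8
  4×7 = 28 → write c carry 1
  1×7+1 = 8 → write 8
  d×7 = 91 → write b carry 5
  remaining carry: 5

0x5b8c823b4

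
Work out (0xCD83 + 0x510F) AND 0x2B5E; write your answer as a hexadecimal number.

Add column by column in base 16, right to left:
  3+F = 2 carry 1
  8+0+1 = 9
  D+1 = E
  C+5 = 1 carry 1
  final carry 1
Sum = 0x11E92; now AND with 0x2B5E:
  1&0=0, 1&2=0, E&B=A, 9&5=1, 2&E=2

0xA12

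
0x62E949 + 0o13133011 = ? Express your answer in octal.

0o43717522

0x62E949 = 0o30564511 in octal.
Add column by column in base 8, right to left:
  1+1 = 2
  1+1 = 2
  5+0 = 5
  4+3 = 7
  6+3 = 1 carry 1
  5+1+1 = 7
  0+3 = 3
  3+1 = 4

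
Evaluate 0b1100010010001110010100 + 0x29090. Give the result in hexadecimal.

0b1100010010001110010100 = 0x312394 in hexadecimal.
Add column by column in base 16, right to left:
  4+0 = 4
  9+9 = 2 carry 1
  3+0+1 = 4
  2+9 = B
  1+2 = 3
  3+0 = 3

0x33B424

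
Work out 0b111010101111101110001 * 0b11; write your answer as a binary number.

0b10110000001111001010011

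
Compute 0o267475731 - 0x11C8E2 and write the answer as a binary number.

0b10110011001011001011110111

0o267475731 = 0b10110111100111101111011001 in binary.
0x11C8E2 = 0b100011100100011100010 in binary.
Subtract column by column in base 2:
  1-0 → 1
  0-1 → 1 (borrow)
  0-0-1 → 1 (borrow)
  1-0-1 → 0
  1-0 → 1
  0-1 → 1 (borrow)
  1-1-1 → 1 (borrow)
  1-1-1 → 1 (borrow)
  1-0-1 → 0
  1-0 → 1
  0-0 → 0
  1-1 → 0
  1-0 → 1
  1-0 → 1
  1-1 → 0
  0-1 → 1 (borrow)
  0-1-1 → 0 (borrow)
  1-0-1 → 0
  1-0 → 1
  1-0 → 1
  1-1 → 0
  0-0 → 0
  1-0 → 1
  1-0 → 1
  0-0 → 0
  1-0 → 1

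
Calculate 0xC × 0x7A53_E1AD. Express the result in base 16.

Multiply each base-16 digit by 12, carrying:
  D×12 = 156 → write C carry 9
  A×12+9 = 129 → write 1 carry 8
  1×12+8 = 20 → write 4 carry 1
  E×12+1 = 169 → write 9 carry 10
  3×12+10 = 46 → write E carry 2
  5×12+2 = 62 → write E carry 3
  A×12+3 = 123 → write B carry 7
  7×12+7 = 91 → write B carry 5
  remaining carry: 5

0x5BBEE941C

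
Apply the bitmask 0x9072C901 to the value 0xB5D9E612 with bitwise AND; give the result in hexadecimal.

0x9050C000

AND each hex digit independently (no carries):
  B&9=9, 5&0=0, D&7=5, 9&2=0, E&C=C, 6&9=0, 1&0=0, 2&1=0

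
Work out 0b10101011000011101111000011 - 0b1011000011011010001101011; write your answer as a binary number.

Subtract column by column in base 2:
  1-1 → 0
  1-1 → 0
  0-0 → 0
  0-1 → 1 (borrow)
  0-0-1 → 1 (borrow)
  0-1-1 → 0 (borrow)
  1-1-1 → 1 (borrow)
  1-0-1 → 0
  1-0 → 1
  1-0 → 1
  0-1 → 1 (borrow)
  1-0-1 → 0
  1-1 → 0
  1-1 → 0
  0-0 → 0
  0-1 → 1 (borrow)
  0-1-1 → 0 (borrow)
  0-0-1 → 1 (borrow)
  1-0-1 → 0
  1-0 → 1
  0-0 → 0
  1-1 → 0
  0-1 → 1 (borrow)
  1-0-1 → 0
  0-1 → 1 (borrow)
  1-0-1 → 0

0b1010010101000011101011000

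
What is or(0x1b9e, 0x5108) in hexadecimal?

OR each hex digit independently (no carries):
  1|5=5, b|1=b, 9|0=9, e|8=e

0x5b9e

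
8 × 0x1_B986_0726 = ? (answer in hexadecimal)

0xDCC303930

Multiply each base-16 digit by 8, carrying:
  6×8 = 48 → write 0 carry 3
  2×8+3 = 19 → write 3 carry 1
  7×8+1 = 57 → write 9 carry 3
  0×8+3 = 3 → write 3
  6×8 = 48 → write 0 carry 3
  8×8+3 = 67 → write 3 carry 4
  9×8+4 = 76 → write C carry 4
  B×8+4 = 92 → write C carry 5
  1×8+5 = 13 → write D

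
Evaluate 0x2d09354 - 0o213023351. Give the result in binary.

0b101001000110110001101011

0x2d09354 = 0b10110100001001001101010100 in binary.
0o213023351 = 0b10001011000010011011101001 in binary.
Subtract column by column in base 2:
  0-1 → 1 (borrow)
  0-0-1 → 1 (borrow)
  1-0-1 → 0
  0-1 → 1 (borrow)
  1-0-1 → 0
  0-1 → 1 (borrow)
  1-1-1 → 1 (borrow)
  0-1-1 → 0 (borrow)
  1-0-1 → 0
  1-1 → 0
  0-1 → 1 (borrow)
  0-0-1 → 1 (borrow)
  1-0-1 → 0
  0-1 → 1 (borrow)
  0-0-1 → 1 (borrow)
  1-0-1 → 0
  0-0 → 0
  0-0 → 0
  0-1 → 1 (borrow)
  0-1-1 → 0 (borrow)
  1-0-1 → 0
  0-1 → 1 (borrow)
  1-0-1 → 0
  1-0 → 1
  0-0 → 0
  1-1 → 0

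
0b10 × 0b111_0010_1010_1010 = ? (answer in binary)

0b1110010101010100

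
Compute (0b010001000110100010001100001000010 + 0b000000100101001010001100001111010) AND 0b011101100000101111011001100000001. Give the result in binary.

0b10001100000101100011000000000000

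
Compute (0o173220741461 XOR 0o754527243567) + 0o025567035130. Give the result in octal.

0o655476537236

First 0o173220741461 XOR 0o754527243567 = 0o627707502106.
Add column by column in base 8, right to left:
  6+0 = 6
  0+3 = 3
  1+1 = 2
  2+5 = 7
  0+3 = 3
  5+0 = 5
  7+7 = 6 carry 1
  0+6+1 = 7
  7+5 = 4 carry 1
  7+5+1 = 5 carry 1
  2+2+1 = 5
  6+0 = 6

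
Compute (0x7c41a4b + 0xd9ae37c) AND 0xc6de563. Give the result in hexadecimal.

Add column by column in base 16, right to left:
  b+c = 7 carry 1
  4+7+1 = c
  a+3 = d
  1+e = f
  4+a = e
  c+9 = 5 carry 1
  7+d+1 = 5 carry 1
  final carry 1
Sum = 0x155efdc7; now AND with 0xc6de563:
  1&0=0, 5&c=4, 5&6=4, e&d=c, f&e=e, d&5=5, c&6=4, 7&3=3

0x44ce543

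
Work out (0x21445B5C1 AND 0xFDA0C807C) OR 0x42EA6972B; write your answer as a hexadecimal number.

0x63EA6976B

0x21445B5C1 AND 0xFDA0C807C = 0x210048040.
Then OR with 0x42EA6972B.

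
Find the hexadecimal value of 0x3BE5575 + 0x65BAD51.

Add column by column in base 16, right to left:
  5+1 = 6
  7+5 = C
  5+D = 2 carry 1
  5+A+1 = 0 carry 1
  E+B+1 = A carry 1
  B+5+1 = 1 carry 1
  3+6+1 = A

0xA1A02C6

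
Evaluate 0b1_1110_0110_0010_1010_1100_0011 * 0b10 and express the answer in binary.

0b11110011000101010110000110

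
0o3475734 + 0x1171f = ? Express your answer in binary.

0o3475734 = 0b11100111101111011100 in binary.
0x1171f = 0b10001011100011111 in binary.
Add column by column in base 2, right to left:
  0+1 = 1
  0+1 = 1
  1+1 = 0 carry 1
  1+1+1 = 1 carry 1
  1+1+1 = 1 carry 1
  0+0+1 = 1
  1+0 = 1
  1+0 = 1
  1+1 = 0 carry 1
  1+1+1 = 1 carry 1
  0+1+1 = 0 carry 1
  1+0+1 = 0 carry 1
  1+1+1 = 1 carry 1
  1+0+1 = 0 carry 1
  1+0+1 = 0 carry 1
  0+0+1 = 1
  0+1 = 1
  1+0 = 1
  1+0 = 1
  1+0 = 1

0b11111001001011111011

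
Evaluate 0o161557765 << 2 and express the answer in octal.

0o706677724

2 bits is not a whole number of base-8 digits; in binary: 1110001101101111111110101 << 2 = 111000110110111111111010100.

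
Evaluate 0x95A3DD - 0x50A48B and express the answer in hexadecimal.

0x44FF52

Subtract column by column in base 16:
  D-B → 2
  D-8 → 5
  3-4 → F (borrow)
  A-A-1 → F (borrow)
  5-0-1 → 4
  9-5 → 4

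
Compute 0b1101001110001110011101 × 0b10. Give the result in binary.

Multiply each base-2 digit by 2, carrying:
  1×2 = 2 → write 0 carry 1
  0×2+1 = 1 → write 1
  1×2 = 2 → write 0 carry 1
  1×2+1 = 3 → write 1 carry 1
  1×2+1 = 3 → write 1 carry 1
  0×2+1 = 1 → write 1
  0×2 = 0 → write 0
  1×2 = 2 → write 0 carry 1
  1×2+1 = 3 → write 1 carry 1
  1×2+1 = 3 → write 1 carry 1
  0×2+1 = 1 → write 1
  0×2 = 0 → write 0
  0×2 = 0 → write 0
  1×2 = 2 → write 0 carry 1
  1×2+1 = 3 → write 1 carry 1
  1×2+1 = 3 → write 1 carry 1
  0×2+1 = 1 → write 1
  0×2 = 0 → write 0
  1×2 = 2 → write 0 carry 1
  0×2+1 = 1 → write 1
  1×2 = 2 → write 0 carry 1
  1×2+1 = 3 → write 1 carry 1
  remaining carry: 1

0b11010011100011100111010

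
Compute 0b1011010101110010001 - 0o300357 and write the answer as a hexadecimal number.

0x42AA2

0b1011010101110010001 = 0x5AB91 in hexadecimal.
0o300357 = 0x180EF in hexadecimal.
Subtract column by column in base 16:
  1-F → 2 (borrow)
  9-E-1 → A (borrow)
  B-0-1 → A
  A-8 → 2
  5-1 → 4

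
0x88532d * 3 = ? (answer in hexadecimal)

Multiply each base-16 digit by 3, carrying:
  d×3 = 39 → write 7 carry 2
  2×3+2 = 8 → write 8
  3×3 = 9 → write 9
  5×3 = 15 → write f
  8×3 = 24 → write 8 carry 1
  8×3+1 = 25 → write 9 carry 1
  remaining carry: 1

0x198f987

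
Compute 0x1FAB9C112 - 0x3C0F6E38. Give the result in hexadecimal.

0x1BEAA52DA

Subtract column by column in base 16:
  2-8 → A (borrow)
  1-3-1 → D (borrow)
  1-E-1 → 2 (borrow)
  C-6-1 → 5
  9-F → A (borrow)
  B-0-1 → A
  A-C → E (borrow)
  F-3-1 → B
  1-0 → 1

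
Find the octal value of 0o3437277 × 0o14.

Multiply each base-8 digit by 12, carrying:
  7×12 = 84 → write 4 carry 10
  7×12+10 = 94 → write 6 carry 11
  2×12+11 = 35 → write 3 carry 4
  7×12+4 = 88 → write 0 carry 11
  3×12+11 = 47 → write 7 carry 5
  4×12+5 = 53 → write 5 carry 6
  3×12+6 = 42 → write 2 carry 5
  remaining carry: 5

0o52570364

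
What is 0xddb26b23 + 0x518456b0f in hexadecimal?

0x5f5f7d632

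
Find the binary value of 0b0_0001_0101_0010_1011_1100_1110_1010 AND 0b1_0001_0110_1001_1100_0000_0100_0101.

0b00001010000001000000001000000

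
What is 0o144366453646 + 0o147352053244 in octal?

0o313740527112

Add column by column in base 8, right to left:
  6+4 = 2 carry 1
  4+4+1 = 1 carry 1
  6+2+1 = 1 carry 1
  3+3+1 = 7
  5+5 = 2 carry 1
  4+0+1 = 5
  6+2 = 0 carry 1
  6+5+1 = 4 carry 1
  3+3+1 = 7
  4+7 = 3 carry 1
  4+4+1 = 1 carry 1
  1+1+1 = 3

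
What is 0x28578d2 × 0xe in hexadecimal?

0x234c9b7c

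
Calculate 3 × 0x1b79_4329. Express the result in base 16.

0x526bc97b

Multiply each base-16 digit by 3, carrying:
  9×3 = 27 → write b carry 1
  2×3+1 = 7 → write 7
  3×3 = 9 → write 9
  4×3 = 12 → write c
  9×3 = 27 → write b carry 1
  7×3+1 = 22 → write 6 carry 1
  b×3+1 = 34 → write 2 carry 2
  1×3+2 = 5 → write 5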